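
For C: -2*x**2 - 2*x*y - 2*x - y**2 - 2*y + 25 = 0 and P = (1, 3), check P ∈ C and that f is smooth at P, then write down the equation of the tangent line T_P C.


Tangent line at P: -12*x - 10*y + 42 = 0.

Step 1: f(1, 3) = 0, so P lies on C.
Step 2: partial derivatives
  f_x(x, y) = -4*x - 2*y - 2, f_y(x, y) = -2*x - 2*y - 2.
  f_x(P) = -12, f_y(P) = -10 (gradient nonzero, so P is smooth).
Step 3: tangent line at P: -12·(x − 1) + -10·(y − 3) = 0.
Expanding: -12*x - 10*y + 42 = 0.


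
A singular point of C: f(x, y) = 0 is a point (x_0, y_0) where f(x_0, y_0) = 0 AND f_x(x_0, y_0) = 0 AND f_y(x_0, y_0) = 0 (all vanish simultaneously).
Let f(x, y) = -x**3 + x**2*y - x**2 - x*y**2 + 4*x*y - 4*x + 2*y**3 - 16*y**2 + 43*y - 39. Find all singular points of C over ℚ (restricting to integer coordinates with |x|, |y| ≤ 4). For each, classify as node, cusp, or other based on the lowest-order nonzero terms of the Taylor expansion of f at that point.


Singular points: {(1, 3)}; classification: node.

Compute partial derivatives:
  f_x = -3*x**2 + 2*x*y - 2*x - y**2 + 4*y - 4.
  f_y = x**2 - 2*x*y + 4*x + 6*y**2 - 32*y + 43.
Scan x_0 ∈ {−4, ..., 4}. For each x_0, f_y(x_0, y) is a polynomial in y; find its integer roots y ∈ {−4, ..., 4}, then test f_x and f at those candidates.
  x = -4: f_y(-4, y) = 6*y**2 - 24*y + 43; no integer root y with |y| ≤ 4.
  x = -3: f_y(-3, y) = 6*y**2 - 26*y + 40; no integer root y with |y| ≤ 4.
  x = -2: f_y(-2, y) = 6*y**2 - 28*y + 39; no integer root y with |y| ≤ 4.
  x = -1: f_y(-1, y) = 6*y**2 - 30*y + 40; no integer root y with |y| ≤ 4.
  x = 0: f_y(0, y) = 6*y**2 - 32*y + 43; no integer root y with |y| ≤ 4.
  x = 1: f_y(1, y) = 6*y**2 - 34*y + 48; vanishes at y ∈ {3}. (1, 3): f_x = 0, f = 0 — SINGULAR.
  x = 2: f_y(2, y) = 6*y**2 - 36*y + 55; no integer root y with |y| ≤ 4.
  x = 3: f_y(3, y) = 6*y**2 - 38*y + 64; no integer root y with |y| ≤ 4.
  x = 4: f_y(4, y) = 6*y**2 - 40*y + 75; no integer root y with |y| ≤ 4.
Only singular point on the grid: (1, 3).
Classify: substitute x = 1 + u, y = 3 + v and expand: f = -u**3 + u**2*v - u**2 - u*v**2 + 2*v**3 + v**2.
No constant or linear terms (consistent with a singular point). Quadratic part: -u**2 + v**2. Cubic part: -u**3 + u**2*v - u*v**2 + 2*v**3.
The quadratic part v**2 - u**2 = (v − u)(v + u) splits into two distinct linear factors, so there are two distinct tangent lines y − 3 = ±(x − 1) — this is a node (ordinary double point).
Classification: node.


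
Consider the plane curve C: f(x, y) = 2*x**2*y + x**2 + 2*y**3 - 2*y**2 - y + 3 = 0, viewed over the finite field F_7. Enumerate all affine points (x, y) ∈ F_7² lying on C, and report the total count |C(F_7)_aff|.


Affine F_7-points: {(0, 6), (1, 2), (2, 0), (2, 1), (5, 0), (5, 1), (6, 2)}; count = 7.

For each of the 49 pairs (x, y) ∈ F_7², evaluate f(x, y) mod 7. Record the zeros.
  x = 0: [0↦3, 1↦2, 2↦2, 3↦1, 4↦4, 5↦2, 6↦0]  zeros at y ∈ {6}
  x = 1: [0↦4, 1↦5, 2↦0, 3↦1, 4↦6, 5↦6, 6↦6]  zeros at y ∈ {2}
  x = 2: [0↦0, 1↦0, 2↦1, 3↦1, 4↦5, 5↦4, 6↦3]  zeros at y ∈ {0, 1}
  x = 3: [0↦5, 1↦1, 2↦5, 3↦1, 4↦1, 5↦3, 6↦5]  zeros at y ∈ ∅
  x = 4: [0↦5, 1↦1, 2↦5, 3↦1, 4↦1, 5↦3, 6↦5]  zeros at y ∈ ∅
  x = 5: [0↦0, 1↦0, 2↦1, 3↦1, 4↦5, 5↦4, 6↦3]  zeros at y ∈ {0, 1}
  x = 6: [0↦4, 1↦5, 2↦0, 3↦1, 4↦6, 5↦6, 6↦6]  zeros at y ∈ {2}
Collecting zeros: affine points = {(0, 6), (1, 2), (2, 0), (2, 1), (5, 0), (5, 1), (6, 2)}.
Total count |C(F_7)_aff| = 7.


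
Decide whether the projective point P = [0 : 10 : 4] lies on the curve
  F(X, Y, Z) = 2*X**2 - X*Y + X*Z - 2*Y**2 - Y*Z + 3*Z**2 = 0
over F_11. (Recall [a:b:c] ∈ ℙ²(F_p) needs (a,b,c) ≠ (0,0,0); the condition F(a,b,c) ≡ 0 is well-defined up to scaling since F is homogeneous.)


F(0,10,4) ≡ 6 (mod 11); P is NOT on the curve.

Evaluate F(0, 10, 4) term-by-term (mod 11).
  2*X**2 ↦ 2·0·1·1 = 0
  -X*Y ↦ -1·0·10·1 = 0
  X*Z ↦ 1·0·1·4 = 0
  -2*Y**2 ↦ -2·1·100·1 = -200
  -Y*Z ↦ -1·1·10·4 = -40
  3*Z**2 ↦ 3·1·1·16 = 48
Sum: F(0, 10, 4) = (0) + (0) + (0) + (-200) + (-40) + (48) = -192.
Reducing mod 11: -192 ≡ 6 (mod 11).
Since F(a, b, c) ≡ 6 ≠ 0 (mod 11), P does NOT lie on the curve.


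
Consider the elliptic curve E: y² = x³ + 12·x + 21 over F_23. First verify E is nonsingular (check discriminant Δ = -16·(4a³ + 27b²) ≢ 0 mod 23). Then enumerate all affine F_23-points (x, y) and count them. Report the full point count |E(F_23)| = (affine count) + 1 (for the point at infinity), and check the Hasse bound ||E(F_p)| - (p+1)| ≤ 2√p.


Affine points = {(4, 8), (4, 15), (8, 10), (8, 13), (11, 9), (11, 14), (14, 9), (14, 14), (16, 10), (16, 13), (17, 3), (17, 20), (19, 1), (19, 22), (20, 2), (20, 21), (21, 9), (21, 14), (22, 10), (22, 13)}; affine count = 20; |E(F_23)| = 21.

Discriminant check: Δ ∝ 4a³ + 27b² = 4·12³ + 27·21² = 4·1728 + 27·441 ≡ 5 (mod 23). Nonzero ⇒ E is nonsingular.
For each x ∈ F_23, compute rhs = x³ + 12·x + 21 mod 23, then count y ∈ F_23 with y² ≡ rhs.
  x = 0: rhs = 21, matching y values: none (0 points).
  x = 1: rhs = 11, matching y values: none (0 points).
  x = 2: rhs = 7, matching y values: none (0 points).
  x = 3: rhs = 15, matching y values: none (0 points).
  x = 4: rhs = 18, matching y values: 8, 15 (2 points).
  x = 5: rhs = 22, matching y values: none (0 points).
  x = 6: rhs = 10, matching y values: none (0 points).
  x = 7: rhs = 11, matching y values: none (0 points).
  x = 8: rhs = 8, matching y values: 10, 13 (2 points).
  x = 9: rhs = 7, matching y values: none (0 points).
  x = 10: rhs = 14, matching y values: none (0 points).
  x = 11: rhs = 12, matching y values: 9, 14 (2 points).
  x = 12: rhs = 7, matching y values: none (0 points).
  x = 13: rhs = 5, matching y values: none (0 points).
  x = 14: rhs = 12, matching y values: 9, 14 (2 points).
  x = 15: rhs = 11, matching y values: none (0 points).
  x = 16: rhs = 8, matching y values: 10, 13 (2 points).
  x = 17: rhs = 9, matching y values: 3, 20 (2 points).
  x = 18: rhs = 20, matching y values: none (0 points).
  x = 19: rhs = 1, matching y values: 1, 22 (2 points).
  x = 20: rhs = 4, matching y values: 2, 21 (2 points).
  x = 21: rhs = 12, matching y values: 9, 14 (2 points).
  x = 22: rhs = 8, matching y values: 10, 13 (2 points).
Total affine count: 20.
Full point count |E(F_23)| = 20 + 1 = 21.
Hasse bound: |21 − (23+1)| = |-3| = 3 ≤ 2√23 ≈ 9.5917 ✓.


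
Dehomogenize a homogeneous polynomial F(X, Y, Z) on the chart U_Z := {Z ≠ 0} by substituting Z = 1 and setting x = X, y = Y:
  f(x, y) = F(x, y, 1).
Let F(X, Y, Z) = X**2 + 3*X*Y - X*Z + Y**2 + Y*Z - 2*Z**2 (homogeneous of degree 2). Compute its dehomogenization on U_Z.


f(x, y) = x**2 + 3*x*y - x + y**2 + y - 2

On U_Z we set Z = 1. Each monomial c·X^i·Y^j·Z^k in F becomes c·x^i·y^j·1^k = c·x^i·y^j.
Substituting Z = 1: F(X, Y, 1) = x**2 + 3*x*y - x + y**2 + y - 2.
Note: deg(f) ≤ deg(F) = 2; strict inequality happens when F is divisible by Z (lost terms).


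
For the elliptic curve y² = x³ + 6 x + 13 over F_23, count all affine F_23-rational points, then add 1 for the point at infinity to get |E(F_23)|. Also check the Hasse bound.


Affine points = {(0, 6), (0, 17), (3, 9), (3, 14), (4, 3), (4, 20), (6, 9), (6, 14), (14, 9), (14, 14), (21, 4), (21, 19), (22, 11), (22, 12)}; affine count = 14; |E(F_23)| = 15.

Discriminant check: Δ ∝ 4a³ + 27b² = 4·6³ + 27·13² = 4·216 + 27·169 ≡ 22 (mod 23). Nonzero ⇒ E is nonsingular.
For each x ∈ F_23, compute rhs = x³ + 6·x + 13 mod 23, then count y ∈ F_23 with y² ≡ rhs.
  x = 0: rhs = 13, matching y values: 6, 17 (2 points).
  x = 1: rhs = 20, matching y values: none (0 points).
  x = 2: rhs = 10, matching y values: none (0 points).
  x = 3: rhs = 12, matching y values: 9, 14 (2 points).
  x = 4: rhs = 9, matching y values: 3, 20 (2 points).
  x = 5: rhs = 7, matching y values: none (0 points).
  x = 6: rhs = 12, matching y values: 9, 14 (2 points).
  x = 7: rhs = 7, matching y values: none (0 points).
  x = 8: rhs = 21, matching y values: none (0 points).
  x = 9: rhs = 14, matching y values: none (0 points).
  x = 10: rhs = 15, matching y values: none (0 points).
  x = 11: rhs = 7, matching y values: none (0 points).
  x = 12: rhs = 19, matching y values: none (0 points).
  x = 13: rhs = 11, matching y values: none (0 points).
  x = 14: rhs = 12, matching y values: 9, 14 (2 points).
  x = 15: rhs = 5, matching y values: none (0 points).
  x = 16: rhs = 19, matching y values: none (0 points).
  x = 17: rhs = 14, matching y values: none (0 points).
  x = 18: rhs = 19, matching y values: none (0 points).
  x = 19: rhs = 17, matching y values: none (0 points).
  x = 20: rhs = 14, matching y values: none (0 points).
  x = 21: rhs = 16, matching y values: 4, 19 (2 points).
  x = 22: rhs = 6, matching y values: 11, 12 (2 points).
Total affine count: 14.
Full point count |E(F_23)| = 14 + 1 = 15.
Hasse bound: |15 − (23+1)| = |-9| = 9 ≤ 2√23 ≈ 9.5917 ✓.


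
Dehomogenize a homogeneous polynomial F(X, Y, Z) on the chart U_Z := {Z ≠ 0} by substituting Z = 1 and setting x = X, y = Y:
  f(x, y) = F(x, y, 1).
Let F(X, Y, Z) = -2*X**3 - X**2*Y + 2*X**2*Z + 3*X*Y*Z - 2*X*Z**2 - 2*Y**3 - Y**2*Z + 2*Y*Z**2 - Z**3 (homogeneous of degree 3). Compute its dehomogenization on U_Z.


f(x, y) = -2*x**3 - x**2*y + 2*x**2 + 3*x*y - 2*x - 2*y**3 - y**2 + 2*y - 1

On U_Z we set Z = 1. Each monomial c·X^i·Y^j·Z^k in F becomes c·x^i·y^j·1^k = c·x^i·y^j.
Substituting Z = 1: F(X, Y, 1) = -2*x**3 - x**2*y + 2*x**2 + 3*x*y - 2*x - 2*y**3 - y**2 + 2*y - 1.
Note: deg(f) ≤ deg(F) = 3; strict inequality happens when F is divisible by Z (lost terms).


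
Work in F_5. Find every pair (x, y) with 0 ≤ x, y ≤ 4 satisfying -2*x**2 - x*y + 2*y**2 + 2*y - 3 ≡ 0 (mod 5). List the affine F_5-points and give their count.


Affine F_5-points: {(1, 0), (1, 2), (3, 1), (3, 2), (4, 0), (4, 1)}; count = 6.

For each of the 25 pairs (x, y) ∈ F_5², evaluate f(x, y) mod 5. Record the zeros.
  x = 0: [0↦2, 1↦1, 2↦4, 3↦1, 4↦2]  zeros at y ∈ ∅
  x = 1: [0↦0, 1↦3, 2↦0, 3↦1, 4↦1]  zeros at y ∈ {0, 2}
  x = 2: [0↦4, 1↦1, 2↦2, 3↦2, 4↦1]  zeros at y ∈ ∅
  x = 3: [0↦4, 1↦0, 2↦0, 3↦4, 4↦2]  zeros at y ∈ {1, 2}
  x = 4: [0↦0, 1↦0, 2↦4, 3↦2, 4↦4]  zeros at y ∈ {0, 1}
Collecting zeros: affine points = {(1, 0), (1, 2), (3, 1), (3, 2), (4, 0), (4, 1)}.
Total count |C(F_5)_aff| = 6.


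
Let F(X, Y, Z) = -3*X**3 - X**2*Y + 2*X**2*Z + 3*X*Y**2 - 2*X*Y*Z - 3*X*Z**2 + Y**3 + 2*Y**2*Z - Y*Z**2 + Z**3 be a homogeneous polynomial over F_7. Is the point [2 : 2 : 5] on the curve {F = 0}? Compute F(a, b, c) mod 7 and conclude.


F(2,2,5) ≡ 0 (mod 7); P is on the curve.

Evaluate F(2, 2, 5) term-by-term (mod 7).
  -3*X**3 ↦ -3·8·1·1 = -24
  -X**2*Y ↦ -1·4·2·1 = -8
  2*X**2*Z ↦ 2·4·1·5 = 40
  3*X*Y**2 ↦ 3·2·4·1 = 24
  -2*X*Y*Z ↦ -2·2·2·5 = -40
  -3*X*Z**2 ↦ -3·2·1·25 = -150
  Y**3 ↦ 1·1·8·1 = 8
  2*Y**2*Z ↦ 2·1·4·5 = 40
  -Y*Z**2 ↦ -1·1·2·25 = -50
  Z**3 ↦ 1·1·1·125 = 125
Sum: F(2, 2, 5) = (-24) + (-8) + (40) + (24) + (-40) + (-150) + (8) + (40) + (-50) + (125) = -35.
Reducing mod 7: -35 ≡ 0 (mod 7).
Since F(a, b, c) ≡ 0 (mod 7), P lies on the curve.


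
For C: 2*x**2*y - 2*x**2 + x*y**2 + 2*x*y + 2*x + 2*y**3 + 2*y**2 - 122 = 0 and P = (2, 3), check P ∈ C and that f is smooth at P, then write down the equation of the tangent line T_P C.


Tangent line at P: 33*x + 90*y - 336 = 0.

Step 1: f(2, 3) = 0, so P lies on C.
Step 2: partial derivatives
  f_x(x, y) = 4*x*y - 4*x + y**2 + 2*y + 2, f_y(x, y) = 2*x**2 + 2*x*y + 2*x + 6*y**2 + 4*y.
  f_x(P) = 33, f_y(P) = 90 (gradient nonzero, so P is smooth).
Step 3: tangent line at P: 33·(x − 2) + 90·(y − 3) = 0.
Expanding: 33*x + 90*y - 336 = 0.


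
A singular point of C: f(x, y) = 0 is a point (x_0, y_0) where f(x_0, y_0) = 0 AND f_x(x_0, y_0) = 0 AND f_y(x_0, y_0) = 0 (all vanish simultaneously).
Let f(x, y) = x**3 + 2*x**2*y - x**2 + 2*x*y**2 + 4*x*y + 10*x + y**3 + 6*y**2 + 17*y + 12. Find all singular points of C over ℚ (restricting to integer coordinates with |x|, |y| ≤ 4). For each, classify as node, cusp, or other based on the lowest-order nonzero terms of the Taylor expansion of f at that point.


Singular points: {(2, -3)}; classification: node.

Compute partial derivatives:
  f_x = 3*x**2 + 4*x*y - 2*x + 2*y**2 + 4*y + 10.
  f_y = 2*x**2 + 4*x*y + 4*x + 3*y**2 + 12*y + 17.
Scan x_0 ∈ {−4, ..., 4}. For each x_0, f_y(x_0, y) is a polynomial in y; find its integer roots y ∈ {−4, ..., 4}, then test f_x and f at those candidates.
  x = -4: f_y(-4, y) = 3*y**2 - 4*y + 33; no integer root y with |y| ≤ 4.
  x = -3: f_y(-3, y) = 3*y**2 + 23; no integer root y with |y| ≤ 4.
  x = -2: f_y(-2, y) = 3*y**2 + 4*y + 17; no integer root y with |y| ≤ 4.
  x = -1: f_y(-1, y) = 3*y**2 + 8*y + 15; no integer root y with |y| ≤ 4.
  x = 0: f_y(0, y) = 3*y**2 + 12*y + 17; no integer root y with |y| ≤ 4.
  x = 1: f_y(1, y) = 3*y**2 + 16*y + 23; no integer root y with |y| ≤ 4.
  x = 2: f_y(2, y) = 3*y**2 + 20*y + 33; vanishes at y ∈ {-3}. (2, -3): f_x = 0, f = 0 — SINGULAR.
  x = 3: f_y(3, y) = 3*y**2 + 24*y + 47; no integer root y with |y| ≤ 4.
  x = 4: f_y(4, y) = 3*y**2 + 28*y + 65; no integer root y with |y| ≤ 4.
Only singular point on the grid: (2, -3).
Classify: substitute x = 2 + u, y = -3 + v and expand: f = u**3 + 2*u**2*v - u**2 + 2*u*v**2 + v**3 + v**2.
No constant or linear terms (consistent with a singular point). Quadratic part: -u**2 + v**2. Cubic part: u**3 + 2*u**2*v + 2*u*v**2 + v**3.
The quadratic part v**2 - u**2 = (v − u)(v + u) splits into two distinct linear factors, so there are two distinct tangent lines y − -3 = ±(x − 2) — this is a node (ordinary double point).
Classification: node.


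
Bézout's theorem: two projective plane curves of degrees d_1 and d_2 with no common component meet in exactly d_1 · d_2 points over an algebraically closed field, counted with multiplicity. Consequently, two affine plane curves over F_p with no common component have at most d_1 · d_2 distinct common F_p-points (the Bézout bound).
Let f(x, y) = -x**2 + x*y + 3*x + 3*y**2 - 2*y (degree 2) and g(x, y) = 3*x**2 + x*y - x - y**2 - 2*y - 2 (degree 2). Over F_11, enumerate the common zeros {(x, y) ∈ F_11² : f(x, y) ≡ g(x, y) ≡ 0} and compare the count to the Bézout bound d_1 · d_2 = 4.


Common zeros: {(3, 0), (7, 6)}; count = 2; Bézout bound = 4.

deg(f) = 2, deg(g) = 2, so Bézout bound = 4.
Scan x ∈ F_11. For each x, list the y ∈ F_11 with f(x, y) ≡ 0 and those with g(x, y) ≡ 0 (mod 11); the common zeros in that column are the intersection.
  x = 0: f ≡ 0 at y ∈ {0, 8}; g ≡ 0 at y ∈ ∅; common: ∅.
  x = 1: f ≡ 0 at y ∈ ∅; g ≡ 0 at y ∈ {0, 10}; common: ∅.
  x = 2: f ≡ 0 at y ∈ {5, 6}; g ≡ 0 at y ∈ ∅; common: ∅.
  x = 3: f ≡ 0 at y ∈ {0, 7}; g ≡ 0 at y ∈ {0, 1}; common: {0}.
  x = 4: f ≡ 0 at y ∈ ∅; g ≡ 0 at y ∈ ∅; common: ∅.
  x = 5: f ≡ 0 at y ∈ ∅; g ≡ 0 at y ∈ ∅; common: ∅.
  x = 6: f ≡ 0 at y ∈ {1, 5}; g ≡ 0 at y ∈ {6, 9}; common: ∅.
  x = 7: f ≡ 0 at y ∈ {6, 7}; g ≡ 0 at y ∈ {6, 10}; common: {6}.
  x = 8: f ≡ 0 at y ∈ ∅; g ≡ 0 at y ∈ {1, 5}; common: ∅.
  x = 9: f ≡ 0 at y ∈ {1, 4}; g ≡ 0 at y ∈ {2, 5}; common: ∅.
  x = 10: f ≡ 0 at y ∈ ∅; g ≡ 0 at y ∈ ∅; common: ∅.
Collecting: common zeros = {(3, 0), (7, 6)}, so the count is 2.
Comparison with the Bézout bound: 2 ≤ 4 = deg(f)·deg(g), as expected for curves with no common component (the affine F_11-count falls short of the bound because intersections may lie at infinity, over extension fields, or carry multiplicity).


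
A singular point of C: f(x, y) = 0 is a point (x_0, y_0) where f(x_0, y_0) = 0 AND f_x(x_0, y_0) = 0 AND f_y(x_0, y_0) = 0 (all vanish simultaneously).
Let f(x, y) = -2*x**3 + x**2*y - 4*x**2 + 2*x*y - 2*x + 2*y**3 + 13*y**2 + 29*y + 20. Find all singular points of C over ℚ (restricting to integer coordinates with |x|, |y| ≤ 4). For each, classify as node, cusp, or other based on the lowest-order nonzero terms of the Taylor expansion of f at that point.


Singular points: {(-1, -2)}; classification: cusp.

Compute partial derivatives:
  f_x = -6*x**2 + 2*x*y - 8*x + 2*y - 2.
  f_y = x**2 + 2*x + 6*y**2 + 26*y + 29.
Scan x_0 ∈ {−4, ..., 4}. For each x_0, f_y(x_0, y) is a polynomial in y; find its integer roots y ∈ {−4, ..., 4}, then test f_x and f at those candidates.
  x = -4: f_y(-4, y) = 6*y**2 + 26*y + 37; no integer root y with |y| ≤ 4.
  x = -3: f_y(-3, y) = 6*y**2 + 26*y + 32; no integer root y with |y| ≤ 4.
  x = -2: f_y(-2, y) = 6*y**2 + 26*y + 29; no integer root y with |y| ≤ 4.
  x = -1: f_y(-1, y) = 6*y**2 + 26*y + 28; vanishes at y ∈ {-2}. (-1, -2): f_x = 0, f = 0 — SINGULAR.
  x = 0: f_y(0, y) = 6*y**2 + 26*y + 29; no integer root y with |y| ≤ 4.
  x = 1: f_y(1, y) = 6*y**2 + 26*y + 32; no integer root y with |y| ≤ 4.
  x = 2: f_y(2, y) = 6*y**2 + 26*y + 37; no integer root y with |y| ≤ 4.
  x = 3: f_y(3, y) = 6*y**2 + 26*y + 44; no integer root y with |y| ≤ 4.
  x = 4: f_y(4, y) = 6*y**2 + 26*y + 53; no integer root y with |y| ≤ 4.
Only singular point on the grid: (-1, -2).
Classify: substitute x = -1 + u, y = -2 + v and expand: f = -2*u**3 + u**2*v + 2*v**3 + v**2.
No constant or linear terms (consistent with a singular point). Quadratic part: v**2. Cubic part: -2*u**3 + u**2*v + 2*v**3.
The quadratic part v**2 is a perfect square, so there is a single (double) tangent line v = 0, i.e. y = -2. Restricting the cubic part to that line (v = 0) leaves -2*u**3 ≠ 0, so f is not divisible by v and the branch is v² ≈ 2*u**3 to lowest order — this is a cusp.
Classification: cusp.


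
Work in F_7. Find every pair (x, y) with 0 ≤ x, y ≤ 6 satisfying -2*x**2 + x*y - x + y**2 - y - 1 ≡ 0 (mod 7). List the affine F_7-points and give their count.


Affine F_7-points: {(1, 2), (1, 5), (3, 2), (3, 3), (5, 0), (5, 3)}; count = 6.

For each of the 49 pairs (x, y) ∈ F_7², evaluate f(x, y) mod 7. Record the zeros.
  x = 0: [0↦6, 1↦6, 2↦1, 3↦5, 4↦4, 5↦5, 6↦1]  zeros at y ∈ ∅
  x = 1: [0↦3, 1↦4, 2↦0, 3↦5, 4↦5, 5↦0, 6↦4]  zeros at y ∈ {2, 5}
  x = 2: [0↦3, 1↦5, 2↦2, 3↦1, 4↦2, 5↦5, 6↦3]  zeros at y ∈ ∅
  x = 3: [0↦6, 1↦2, 2↦0, 3↦0, 4↦2, 5↦6, 6↦5]  zeros at y ∈ {2, 3}
  x = 4: [0↦5, 1↦2, 2↦1, 3↦2, 4↦5, 5↦3, 6↦3]  zeros at y ∈ ∅
  x = 5: [0↦0, 1↦5, 2↦5, 3↦0, 4↦4, 5↦3, 6↦4]  zeros at y ∈ {0, 3}
  x = 6: [0↦5, 1↦4, 2↦5, 3↦1, 4↦6, 5↦6, 6↦1]  zeros at y ∈ ∅
Collecting zeros: affine points = {(1, 2), (1, 5), (3, 2), (3, 3), (5, 0), (5, 3)}.
Total count |C(F_7)_aff| = 6.


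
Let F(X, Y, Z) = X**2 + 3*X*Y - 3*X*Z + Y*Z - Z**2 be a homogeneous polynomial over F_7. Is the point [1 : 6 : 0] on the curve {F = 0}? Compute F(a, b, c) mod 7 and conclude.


F(1,6,0) ≡ 5 (mod 7); P is NOT on the curve.

Evaluate F(1, 6, 0) term-by-term (mod 7).
  X**2 ↦ 1·1·1·1 = 1
  3*X*Y ↦ 3·1·6·1 = 18
  -3*X*Z ↦ -3·1·1·0 = 0
  Y*Z ↦ 1·1·6·0 = 0
  -Z**2 ↦ -1·1·1·0 = 0
Sum: F(1, 6, 0) = (1) + (18) + (0) + (0) + (0) = 19.
Reducing mod 7: 19 ≡ 5 (mod 7).
Since F(a, b, c) ≡ 5 ≠ 0 (mod 7), P does NOT lie on the curve.


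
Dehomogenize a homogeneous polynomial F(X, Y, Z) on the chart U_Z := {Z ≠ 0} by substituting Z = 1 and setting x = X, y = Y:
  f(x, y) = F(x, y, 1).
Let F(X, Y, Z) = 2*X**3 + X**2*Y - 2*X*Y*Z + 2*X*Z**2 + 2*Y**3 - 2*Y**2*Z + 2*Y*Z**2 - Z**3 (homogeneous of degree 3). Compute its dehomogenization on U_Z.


f(x, y) = 2*x**3 + x**2*y - 2*x*y + 2*x + 2*y**3 - 2*y**2 + 2*y - 1

On U_Z we set Z = 1. Each monomial c·X^i·Y^j·Z^k in F becomes c·x^i·y^j·1^k = c·x^i·y^j.
Substituting Z = 1: F(X, Y, 1) = 2*x**3 + x**2*y - 2*x*y + 2*x + 2*y**3 - 2*y**2 + 2*y - 1.
Note: deg(f) ≤ deg(F) = 3; strict inequality happens when F is divisible by Z (lost terms).


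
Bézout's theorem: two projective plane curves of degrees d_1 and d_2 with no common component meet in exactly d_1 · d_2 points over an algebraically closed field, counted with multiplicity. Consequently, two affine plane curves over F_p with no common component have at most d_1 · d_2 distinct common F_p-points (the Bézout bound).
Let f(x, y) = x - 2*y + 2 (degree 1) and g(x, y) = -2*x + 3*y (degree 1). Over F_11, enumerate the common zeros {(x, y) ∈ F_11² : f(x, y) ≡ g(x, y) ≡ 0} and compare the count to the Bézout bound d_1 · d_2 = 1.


Common zeros: {(6, 4)}; count = 1; Bézout bound = 1.

deg(f) = 1, deg(g) = 1, so Bézout bound = 1.
Scan x ∈ F_11. For each x, list the y ∈ F_11 with f(x, y) ≡ 0 and those with g(x, y) ≡ 0 (mod 11); the common zeros in that column are the intersection.
  x = 0: f ≡ 0 at y ∈ {1}; g ≡ 0 at y ∈ {0}; common: ∅.
  x = 1: f ≡ 0 at y ∈ {7}; g ≡ 0 at y ∈ {8}; common: ∅.
  x = 2: f ≡ 0 at y ∈ {2}; g ≡ 0 at y ∈ {5}; common: ∅.
  x = 3: f ≡ 0 at y ∈ {8}; g ≡ 0 at y ∈ {2}; common: ∅.
  x = 4: f ≡ 0 at y ∈ {3}; g ≡ 0 at y ∈ {10}; common: ∅.
  x = 5: f ≡ 0 at y ∈ {9}; g ≡ 0 at y ∈ {7}; common: ∅.
  x = 6: f ≡ 0 at y ∈ {4}; g ≡ 0 at y ∈ {4}; common: {4}.
  x = 7: f ≡ 0 at y ∈ {10}; g ≡ 0 at y ∈ {1}; common: ∅.
  x = 8: f ≡ 0 at y ∈ {5}; g ≡ 0 at y ∈ {9}; common: ∅.
  x = 9: f ≡ 0 at y ∈ {0}; g ≡ 0 at y ∈ {6}; common: ∅.
  x = 10: f ≡ 0 at y ∈ {6}; g ≡ 0 at y ∈ {3}; common: ∅.
Collecting: common zeros = {(6, 4)}, so the count is 1.
Comparison with the Bézout bound: 1 ≤ 1 = deg(f)·deg(g), as expected for curves with no common component (the bound is attained).


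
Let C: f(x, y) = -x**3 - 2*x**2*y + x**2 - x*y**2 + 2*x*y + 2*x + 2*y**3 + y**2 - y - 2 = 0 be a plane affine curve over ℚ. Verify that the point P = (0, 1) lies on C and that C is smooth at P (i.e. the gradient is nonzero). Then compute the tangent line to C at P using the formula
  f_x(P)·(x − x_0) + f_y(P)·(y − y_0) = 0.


Tangent line at P: 3*x + 7*y - 7 = 0.

Step 1: f(0, 1) = 0, so P lies on C.
Step 2: partial derivatives
  f_x(x, y) = -3*x**2 - 4*x*y + 2*x - y**2 + 2*y + 2, f_y(x, y) = -2*x**2 - 2*x*y + 2*x + 6*y**2 + 2*y - 1.
  f_x(P) = 3, f_y(P) = 7 (gradient nonzero, so P is smooth).
Step 3: tangent line at P: 3·(x − 0) + 7·(y − 1) = 0.
Expanding: 3*x + 7*y - 7 = 0.


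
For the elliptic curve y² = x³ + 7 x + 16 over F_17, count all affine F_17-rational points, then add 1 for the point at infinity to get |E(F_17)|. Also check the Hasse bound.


Affine points = {(0, 4), (0, 13), (2, 2), (2, 15), (3, 8), (3, 9), (6, 6), (6, 11), (7, 0), (9, 3), (9, 14), (10, 7), (10, 10), (11, 8), (11, 9), (12, 3), (12, 14), (13, 3), (13, 14), (14, 6), (14, 11), (16, 5), (16, 12)}; affine count = 23; |E(F_17)| = 24.

Discriminant check: Δ ∝ 4a³ + 27b² = 4·7³ + 27·16² = 4·343 + 27·256 ≡ 5 (mod 17). Nonzero ⇒ E is nonsingular.
For each x ∈ F_17, compute rhs = x³ + 7·x + 16 mod 17, then count y ∈ F_17 with y² ≡ rhs.
  x = 0: rhs = 16, matching y values: 4, 13 (2 points).
  x = 1: rhs = 7, matching y values: none (0 points).
  x = 2: rhs = 4, matching y values: 2, 15 (2 points).
  x = 3: rhs = 13, matching y values: 8, 9 (2 points).
  x = 4: rhs = 6, matching y values: none (0 points).
  x = 5: rhs = 6, matching y values: none (0 points).
  x = 6: rhs = 2, matching y values: 6, 11 (2 points).
  x = 7: rhs = 0, matching y values: 0 (1 points).
  x = 8: rhs = 6, matching y values: none (0 points).
  x = 9: rhs = 9, matching y values: 3, 14 (2 points).
  x = 10: rhs = 15, matching y values: 7, 10 (2 points).
  x = 11: rhs = 13, matching y values: 8, 9 (2 points).
  x = 12: rhs = 9, matching y values: 3, 14 (2 points).
  x = 13: rhs = 9, matching y values: 3, 14 (2 points).
  x = 14: rhs = 2, matching y values: 6, 11 (2 points).
  x = 15: rhs = 11, matching y values: none (0 points).
  x = 16: rhs = 8, matching y values: 5, 12 (2 points).
Total affine count: 23.
Full point count |E(F_17)| = 23 + 1 = 24.
Hasse bound: |24 − (17+1)| = |6| = 6 ≤ 2√17 ≈ 8.2462 ✓.


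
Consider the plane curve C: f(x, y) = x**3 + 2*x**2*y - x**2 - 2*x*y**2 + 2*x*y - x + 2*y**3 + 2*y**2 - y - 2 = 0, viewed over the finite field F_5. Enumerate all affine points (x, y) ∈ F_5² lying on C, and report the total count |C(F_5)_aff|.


Affine F_5-points: {(0, 2), (1, 3), (2, 0), (2, 2), (2, 4), (3, 3), (4, 4)}; count = 7.

For each of the 25 pairs (x, y) ∈ F_5², evaluate f(x, y) mod 5. Record the zeros.
  x = 0: [0↦3, 1↦1, 2↦0, 3↦2, 4↦4]  zeros at y ∈ {2}
  x = 1: [0↦2, 1↦2, 2↦4, 3↦0, 4↦2]  zeros at y ∈ {3}
  x = 2: [0↦0, 1↦1, 2↦0, 3↦4, 4↦0]  zeros at y ∈ {0, 2, 4}
  x = 3: [0↦3, 1↦4, 2↦4, 3↦0, 4↦4]  zeros at y ∈ {3}
  x = 4: [0↦2, 1↦2, 2↦2, 3↦4, 4↦0]  zeros at y ∈ {4}
Collecting zeros: affine points = {(0, 2), (1, 3), (2, 0), (2, 2), (2, 4), (3, 3), (4, 4)}.
Total count |C(F_5)_aff| = 7.


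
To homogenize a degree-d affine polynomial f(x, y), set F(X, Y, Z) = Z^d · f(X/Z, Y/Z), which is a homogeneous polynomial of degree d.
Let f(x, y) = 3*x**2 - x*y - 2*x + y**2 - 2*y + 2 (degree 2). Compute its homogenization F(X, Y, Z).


F(X, Y, Z) = 3*X**2 - X*Y - 2*X*Z + Y**2 - 2*Y*Z + 2*Z**2

deg(f) = 2.
Substitute x = X/Z, y = Y/Z into f, then multiply by Z^2.
  monomial 3·x^2·y^0 ↦ 3·X^2·Y^0·Z^0.
  monomial -1·x^1·y^1 ↦ -1·X^1·Y^1·Z^0.
  monomial -2·x^1·y^0 ↦ -2·X^1·Y^0·Z^1.
  monomial 1·x^0·y^2 ↦ 1·X^0·Y^2·Z^0.
  monomial -2·x^0·y^1 ↦ -2·X^0·Y^1·Z^1.
  monomial 2·x^0·y^0 ↦ 2·X^0·Y^0·Z^2.
Collecting: F(X, Y, Z) = 3*X**2 - X*Y - 2*X*Z + Y**2 - 2*Y*Z + 2*Z**2.


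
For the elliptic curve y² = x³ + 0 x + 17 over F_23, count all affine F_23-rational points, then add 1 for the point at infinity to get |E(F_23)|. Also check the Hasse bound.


Affine points = {(1, 8), (1, 15), (2, 5), (2, 18), (4, 9), (4, 14), (5, 2), (5, 21), (6, 7), (6, 16), (8, 0), (13, 11), (13, 12), (14, 1), (14, 22), (17, 10), (17, 13), (20, 6), (20, 17), (21, 3), (21, 20), (22, 4), (22, 19)}; affine count = 23; |E(F_23)| = 24.

Discriminant check: Δ ∝ 4a³ + 27b² = 4·0³ + 27·17² = 4·0 + 27·289 ≡ 6 (mod 23). Nonzero ⇒ E is nonsingular.
For each x ∈ F_23, compute rhs = x³ + 0·x + 17 mod 23, then count y ∈ F_23 with y² ≡ rhs.
  x = 0: rhs = 17, matching y values: none (0 points).
  x = 1: rhs = 18, matching y values: 8, 15 (2 points).
  x = 2: rhs = 2, matching y values: 5, 18 (2 points).
  x = 3: rhs = 21, matching y values: none (0 points).
  x = 4: rhs = 12, matching y values: 9, 14 (2 points).
  x = 5: rhs = 4, matching y values: 2, 21 (2 points).
  x = 6: rhs = 3, matching y values: 7, 16 (2 points).
  x = 7: rhs = 15, matching y values: none (0 points).
  x = 8: rhs = 0, matching y values: 0 (1 points).
  x = 9: rhs = 10, matching y values: none (0 points).
  x = 10: rhs = 5, matching y values: none (0 points).
  x = 11: rhs = 14, matching y values: none (0 points).
  x = 12: rhs = 20, matching y values: none (0 points).
  x = 13: rhs = 6, matching y values: 11, 12 (2 points).
  x = 14: rhs = 1, matching y values: 1, 22 (2 points).
  x = 15: rhs = 11, matching y values: none (0 points).
  x = 16: rhs = 19, matching y values: none (0 points).
  x = 17: rhs = 8, matching y values: 10, 13 (2 points).
  x = 18: rhs = 7, matching y values: none (0 points).
  x = 19: rhs = 22, matching y values: none (0 points).
  x = 20: rhs = 13, matching y values: 6, 17 (2 points).
  x = 21: rhs = 9, matching y values: 3, 20 (2 points).
  x = 22: rhs = 16, matching y values: 4, 19 (2 points).
Total affine count: 23.
Full point count |E(F_23)| = 23 + 1 = 24.
Hasse bound: |24 − (23+1)| = |0| = 0 ≤ 2√23 ≈ 9.5917 ✓.


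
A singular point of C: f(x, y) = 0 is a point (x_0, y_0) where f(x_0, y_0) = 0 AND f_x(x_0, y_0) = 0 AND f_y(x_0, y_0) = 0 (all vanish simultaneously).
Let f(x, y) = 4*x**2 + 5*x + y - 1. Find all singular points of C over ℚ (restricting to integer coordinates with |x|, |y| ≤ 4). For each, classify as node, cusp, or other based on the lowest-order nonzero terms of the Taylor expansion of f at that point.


No singular points in the scanned grid; C is smooth there.

Compute partial derivatives:
  f_x = 8*x + 5.
  f_y = 1.
f_y = 1 is a nonzero constant, so f_y never vanishes: no point (x, y) can satisfy f = f_x = f_y = 0. In particular no (x, y) ∈ {−4, ..., 4}² is singular; the curve is smooth.


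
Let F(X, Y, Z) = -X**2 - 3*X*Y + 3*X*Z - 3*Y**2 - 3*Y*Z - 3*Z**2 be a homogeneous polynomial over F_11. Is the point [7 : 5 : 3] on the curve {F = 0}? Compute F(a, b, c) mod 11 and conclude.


F(7,5,3) ≡ 4 (mod 11); P is NOT on the curve.

Evaluate F(7, 5, 3) term-by-term (mod 11).
  -X**2 ↦ -1·49·1·1 = -49
  -3*X*Y ↦ -3·7·5·1 = -105
  3*X*Z ↦ 3·7·1·3 = 63
  -3*Y**2 ↦ -3·1·25·1 = -75
  -3*Y*Z ↦ -3·1·5·3 = -45
  -3*Z**2 ↦ -3·1·1·9 = -27
Sum: F(7, 5, 3) = (-49) + (-105) + (63) + (-75) + (-45) + (-27) = -238.
Reducing mod 11: -238 ≡ 4 (mod 11).
Since F(a, b, c) ≡ 4 ≠ 0 (mod 11), P does NOT lie on the curve.


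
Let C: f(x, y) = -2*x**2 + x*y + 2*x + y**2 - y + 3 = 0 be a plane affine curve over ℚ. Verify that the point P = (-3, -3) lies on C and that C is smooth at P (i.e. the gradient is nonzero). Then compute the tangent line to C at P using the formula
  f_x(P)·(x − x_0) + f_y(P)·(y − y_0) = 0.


Tangent line at P: 11*x - 10*y + 3 = 0.

Step 1: f(-3, -3) = 0, so P lies on C.
Step 2: partial derivatives
  f_x(x, y) = -4*x + y + 2, f_y(x, y) = x + 2*y - 1.
  f_x(P) = 11, f_y(P) = -10 (gradient nonzero, so P is smooth).
Step 3: tangent line at P: 11·(x − -3) + -10·(y − -3) = 0.
Expanding: 11*x - 10*y + 3 = 0.


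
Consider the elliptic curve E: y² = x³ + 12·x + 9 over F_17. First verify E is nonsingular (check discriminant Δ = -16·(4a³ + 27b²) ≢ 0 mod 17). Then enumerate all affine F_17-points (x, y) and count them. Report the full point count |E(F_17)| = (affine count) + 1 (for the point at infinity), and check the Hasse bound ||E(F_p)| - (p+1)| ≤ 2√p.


Affine points = {(0, 3), (0, 14), (3, 2), (3, 15), (4, 6), (4, 11), (6, 5), (6, 12), (9, 8), (9, 9), (13, 4), (13, 13), (16, 8), (16, 9)}; affine count = 14; |E(F_17)| = 15.

Discriminant check: Δ ∝ 4a³ + 27b² = 4·12³ + 27·9² = 4·1728 + 27·81 ≡ 4 (mod 17). Nonzero ⇒ E is nonsingular.
For each x ∈ F_17, compute rhs = x³ + 12·x + 9 mod 17, then count y ∈ F_17 with y² ≡ rhs.
  x = 0: rhs = 9, matching y values: 3, 14 (2 points).
  x = 1: rhs = 5, matching y values: none (0 points).
  x = 2: rhs = 7, matching y values: none (0 points).
  x = 3: rhs = 4, matching y values: 2, 15 (2 points).
  x = 4: rhs = 2, matching y values: 6, 11 (2 points).
  x = 5: rhs = 7, matching y values: none (0 points).
  x = 6: rhs = 8, matching y values: 5, 12 (2 points).
  x = 7: rhs = 11, matching y values: none (0 points).
  x = 8: rhs = 5, matching y values: none (0 points).
  x = 9: rhs = 13, matching y values: 8, 9 (2 points).
  x = 10: rhs = 7, matching y values: none (0 points).
  x = 11: rhs = 10, matching y values: none (0 points).
  x = 12: rhs = 11, matching y values: none (0 points).
  x = 13: rhs = 16, matching y values: 4, 13 (2 points).
  x = 14: rhs = 14, matching y values: none (0 points).
  x = 15: rhs = 11, matching y values: none (0 points).
  x = 16: rhs = 13, matching y values: 8, 9 (2 points).
Total affine count: 14.
Full point count |E(F_17)| = 14 + 1 = 15.
Hasse bound: |15 − (17+1)| = |-3| = 3 ≤ 2√17 ≈ 8.2462 ✓.


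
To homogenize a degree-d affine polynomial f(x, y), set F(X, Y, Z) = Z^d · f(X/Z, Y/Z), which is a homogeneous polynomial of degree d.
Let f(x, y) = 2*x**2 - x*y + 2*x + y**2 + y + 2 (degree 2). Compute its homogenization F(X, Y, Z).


F(X, Y, Z) = 2*X**2 - X*Y + 2*X*Z + Y**2 + Y*Z + 2*Z**2

deg(f) = 2.
Substitute x = X/Z, y = Y/Z into f, then multiply by Z^2.
  monomial 2·x^2·y^0 ↦ 2·X^2·Y^0·Z^0.
  monomial -1·x^1·y^1 ↦ -1·X^1·Y^1·Z^0.
  monomial 2·x^1·y^0 ↦ 2·X^1·Y^0·Z^1.
  monomial 1·x^0·y^2 ↦ 1·X^0·Y^2·Z^0.
  monomial 1·x^0·y^1 ↦ 1·X^0·Y^1·Z^1.
  monomial 2·x^0·y^0 ↦ 2·X^0·Y^0·Z^2.
Collecting: F(X, Y, Z) = 2*X**2 - X*Y + 2*X*Z + Y**2 + Y*Z + 2*Z**2.


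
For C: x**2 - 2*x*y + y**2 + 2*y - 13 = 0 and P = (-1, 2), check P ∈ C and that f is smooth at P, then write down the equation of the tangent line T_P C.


Tangent line at P: -6*x + 8*y - 22 = 0.

Step 1: f(-1, 2) = 0, so P lies on C.
Step 2: partial derivatives
  f_x(x, y) = 2*x - 2*y, f_y(x, y) = -2*x + 2*y + 2.
  f_x(P) = -6, f_y(P) = 8 (gradient nonzero, so P is smooth).
Step 3: tangent line at P: -6·(x − -1) + 8·(y − 2) = 0.
Expanding: -6*x + 8*y - 22 = 0.


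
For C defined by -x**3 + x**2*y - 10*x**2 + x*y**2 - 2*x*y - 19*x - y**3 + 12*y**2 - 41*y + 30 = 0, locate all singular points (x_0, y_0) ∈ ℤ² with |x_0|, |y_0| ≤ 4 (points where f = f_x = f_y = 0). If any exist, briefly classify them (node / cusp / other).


Singular points: {(-2, 3)}; classification: node.

Compute partial derivatives:
  f_x = -3*x**2 + 2*x*y - 20*x + y**2 - 2*y - 19.
  f_y = x**2 + 2*x*y - 2*x - 3*y**2 + 24*y - 41.
Scan x_0 ∈ {−4, ..., 4}. For each x_0, f_y(x_0, y) is a polynomial in y; find its integer roots y ∈ {−4, ..., 4}, then test f_x and f at those candidates.
  x = -4: f_y(-4, y) = -3*y**2 + 16*y - 17; no integer root y with |y| ≤ 4.
  x = -3: f_y(-3, y) = -3*y**2 + 18*y - 26; no integer root y with |y| ≤ 4.
  x = -2: f_y(-2, y) = -3*y**2 + 20*y - 33; vanishes at y ∈ {3}. (-2, 3): f_x = 0, f = 0 — SINGULAR.
  x = -1: f_y(-1, y) = -3*y**2 + 22*y - 38; no integer root y with |y| ≤ 4.
  x = 0: f_y(0, y) = -3*y**2 + 24*y - 41; no integer root y with |y| ≤ 4.
  x = 1: f_y(1, y) = -3*y**2 + 26*y - 42; no integer root y with |y| ≤ 4.
  x = 2: f_y(2, y) = -3*y**2 + 28*y - 41; no integer root y with |y| ≤ 4.
  x = 3: f_y(3, y) = -3*y**2 + 30*y - 38; no integer root y with |y| ≤ 4.
  x = 4: f_y(4, y) = -3*y**2 + 32*y - 33; no integer root y with |y| ≤ 4.
Only singular point on the grid: (-2, 3).
Classify: substitute x = -2 + u, y = 3 + v and expand: f = -u**3 + u**2*v - u**2 + u*v**2 - v**3 + v**2.
No constant or linear terms (consistent with a singular point). Quadratic part: -u**2 + v**2. Cubic part: -u**3 + u**2*v + u*v**2 - v**3.
The quadratic part v**2 - u**2 = (v − u)(v + u) splits into two distinct linear factors, so there are two distinct tangent lines y − 3 = ±(x − -2) — this is a node (ordinary double point).
Classification: node.


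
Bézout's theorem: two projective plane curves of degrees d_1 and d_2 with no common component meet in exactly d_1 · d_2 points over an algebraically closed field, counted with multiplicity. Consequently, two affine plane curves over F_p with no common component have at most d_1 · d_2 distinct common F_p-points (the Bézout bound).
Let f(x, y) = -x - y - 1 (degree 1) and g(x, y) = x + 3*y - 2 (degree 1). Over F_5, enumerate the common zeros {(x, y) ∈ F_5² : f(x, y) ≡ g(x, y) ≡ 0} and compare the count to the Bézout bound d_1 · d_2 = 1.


Common zeros: {(0, 4)}; count = 1; Bézout bound = 1.

deg(f) = 1, deg(g) = 1, so Bézout bound = 1.
Scan x ∈ F_5. For each x, list the y ∈ F_5 with f(x, y) ≡ 0 and those with g(x, y) ≡ 0 (mod 5); the common zeros in that column are the intersection.
  x = 0: f ≡ 0 at y ∈ {4}; g ≡ 0 at y ∈ {4}; common: {4}.
  x = 1: f ≡ 0 at y ∈ {3}; g ≡ 0 at y ∈ {2}; common: ∅.
  x = 2: f ≡ 0 at y ∈ {2}; g ≡ 0 at y ∈ {0}; common: ∅.
  x = 3: f ≡ 0 at y ∈ {1}; g ≡ 0 at y ∈ {3}; common: ∅.
  x = 4: f ≡ 0 at y ∈ {0}; g ≡ 0 at y ∈ {1}; common: ∅.
Collecting: common zeros = {(0, 4)}, so the count is 1.
Comparison with the Bézout bound: 1 ≤ 1 = deg(f)·deg(g), as expected for curves with no common component (the bound is attained).


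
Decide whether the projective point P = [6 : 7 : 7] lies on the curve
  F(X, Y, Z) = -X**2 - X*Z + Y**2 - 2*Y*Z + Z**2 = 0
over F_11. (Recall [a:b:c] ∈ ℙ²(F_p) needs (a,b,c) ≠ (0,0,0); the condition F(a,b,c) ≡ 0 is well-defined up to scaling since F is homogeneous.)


F(6,7,7) ≡ 10 (mod 11); P is NOT on the curve.

Evaluate F(6, 7, 7) term-by-term (mod 11).
  -X**2 ↦ -1·36·1·1 = -36
  -X*Z ↦ -1·6·1·7 = -42
  Y**2 ↦ 1·1·49·1 = 49
  -2*Y*Z ↦ -2·1·7·7 = -98
  Z**2 ↦ 1·1·1·49 = 49
Sum: F(6, 7, 7) = (-36) + (-42) + (49) + (-98) + (49) = -78.
Reducing mod 11: -78 ≡ 10 (mod 11).
Since F(a, b, c) ≡ 10 ≠ 0 (mod 11), P does NOT lie on the curve.


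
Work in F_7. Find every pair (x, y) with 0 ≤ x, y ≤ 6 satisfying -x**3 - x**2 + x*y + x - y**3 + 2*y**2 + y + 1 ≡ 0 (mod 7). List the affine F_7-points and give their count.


Affine F_7-points: {(1, 0), (4, 6), (5, 5), (5, 6), (6, 0), (6, 2)}; count = 6.

For each of the 49 pairs (x, y) ∈ F_7², evaluate f(x, y) mod 7. Record the zeros.
  x = 0: [0↦1, 1↦3, 2↦3, 3↦2, 4↦1, 5↦1, 6↦3]  zeros at y ∈ ∅
  x = 1: [0↦0, 1↦3, 2↦4, 3↦4, 4↦4, 5↦5, 6↦1]  zeros at y ∈ {0}
  x = 2: [0↦5, 1↦2, 2↦4, 3↦5, 4↦6, 5↦1, 6↦5]  zeros at y ∈ ∅
  x = 3: [0↦3, 1↦1, 2↦4, 3↦6, 4↦1, 5↦4, 6↦2]  zeros at y ∈ ∅
  x = 4: [0↦2, 1↦1, 2↦5, 3↦1, 4↦4, 5↦1, 6↦0]  zeros at y ∈ {6}
  x = 5: [0↦3, 1↦3, 2↦1, 3↦5, 4↦2, 5↦0, 6↦0]  zeros at y ∈ {5, 6}
  x = 6: [0↦0, 1↦1, 2↦0, 3↦5, 4↦3, 5↦2, 6↦3]  zeros at y ∈ {0, 2}
Collecting zeros: affine points = {(1, 0), (4, 6), (5, 5), (5, 6), (6, 0), (6, 2)}.
Total count |C(F_7)_aff| = 6.


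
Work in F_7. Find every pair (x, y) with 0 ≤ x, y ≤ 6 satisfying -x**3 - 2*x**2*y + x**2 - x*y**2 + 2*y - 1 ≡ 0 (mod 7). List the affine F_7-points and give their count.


Affine F_7-points: {(0, 4), (3, 2), (4, 0), (4, 3), (5, 1), (5, 2)}; count = 6.

For each of the 49 pairs (x, y) ∈ F_7², evaluate f(x, y) mod 7. Record the zeros.
  x = 0: [0↦6, 1↦1, 2↦3, 3↦5, 4↦0, 5↦2, 6↦4]  zeros at y ∈ {4}
  x = 1: [0↦6, 1↦5, 2↦2, 3↦4, 4↦4, 5↦2, 6↦5]  zeros at y ∈ ∅
  x = 2: [0↦2, 1↦1, 2↦3, 3↦1, 4↦2, 5↦6, 6↦6]  zeros at y ∈ ∅
  x = 3: [0↦2, 1↦4, 2↦0, 3↦4, 4↦2, 5↦1, 6↦1]  zeros at y ∈ {2}
  x = 4: [0↦0, 1↦1, 2↦1, 3↦0, 4↦5, 5↦2, 6↦5]  zeros at y ∈ {0, 3}
  x = 5: [0↦4, 1↦0, 2↦0, 3↦4, 4↦5, 5↦3, 6↦5]  zeros at y ∈ {1, 2}
  x = 6: [0↦1, 1↦2, 2↦5, 3↦3, 4↦3, 5↦5, 6↦2]  zeros at y ∈ ∅
Collecting zeros: affine points = {(0, 4), (3, 2), (4, 0), (4, 3), (5, 1), (5, 2)}.
Total count |C(F_7)_aff| = 6.


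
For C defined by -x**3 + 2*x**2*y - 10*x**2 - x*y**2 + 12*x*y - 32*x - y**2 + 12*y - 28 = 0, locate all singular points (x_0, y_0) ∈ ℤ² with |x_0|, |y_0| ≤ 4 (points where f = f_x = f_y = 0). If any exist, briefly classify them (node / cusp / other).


Singular points: {(-2, 2)}; classification: cusp.

Compute partial derivatives:
  f_x = -3*x**2 + 4*x*y - 20*x - y**2 + 12*y - 32.
  f_y = 2*x**2 - 2*x*y + 12*x - 2*y + 12.
Scan x_0 ∈ {−4, ..., 4}. For each x_0, f_y(x_0, y) is a polynomial in y; find its integer roots y ∈ {−4, ..., 4}, then test f_x and f at those candidates.
  x = -4: f_y(-4, y) = 6*y - 4; no integer root y with |y| ≤ 4.
  x = -3: f_y(-3, y) = 4*y - 6; no integer root y with |y| ≤ 4.
  x = -2: f_y(-2, y) = 2*y - 4; vanishes at y ∈ {2}. (-2, 2): f_x = 0, f = 0 — SINGULAR.
  x = -1: f_y(-1, y) = 2; no integer root y with |y| ≤ 4.
  x = 0: f_y(0, y) = 12 - 2*y; no integer root y with |y| ≤ 4.
  x = 1: f_y(1, y) = 26 - 4*y; no integer root y with |y| ≤ 4.
  x = 2: f_y(2, y) = 44 - 6*y; no integer root y with |y| ≤ 4.
  x = 3: f_y(3, y) = 66 - 8*y; no integer root y with |y| ≤ 4.
  x = 4: f_y(4, y) = 92 - 10*y; no integer root y with |y| ≤ 4.
Only singular point on the grid: (-2, 2).
Classify: substitute x = -2 + u, y = 2 + v and expand: f = -u**3 + 2*u**2*v - u*v**2 + v**2.
No constant or linear terms (consistent with a singular point). Quadratic part: v**2. Cubic part: -u**3 + 2*u**2*v - u*v**2.
The quadratic part v**2 is a perfect square, so there is a single (double) tangent line v = 0, i.e. y = 2. Restricting the cubic part to that line (v = 0) leaves -u**3 ≠ 0, so f is not divisible by v and the branch is v² ≈ u**3 to lowest order — this is a cusp.
Classification: cusp.
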